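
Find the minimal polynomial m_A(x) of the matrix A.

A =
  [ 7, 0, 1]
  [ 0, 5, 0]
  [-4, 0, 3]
x^2 - 10*x + 25

The characteristic polynomial is χ_A(x) = (x - 5)^3, so the eigenvalues are known. The minimal polynomial is
  m_A(x) = Π_λ (x − λ)^{k_λ}
where k_λ is the size of the *largest* Jordan block for λ (equivalently, the smallest k with (A − λI)^k v = 0 for every generalised eigenvector v of λ).

  λ = 5: largest Jordan block has size 2, contributing (x − 5)^2

So m_A(x) = (x - 5)^2 = x^2 - 10*x + 25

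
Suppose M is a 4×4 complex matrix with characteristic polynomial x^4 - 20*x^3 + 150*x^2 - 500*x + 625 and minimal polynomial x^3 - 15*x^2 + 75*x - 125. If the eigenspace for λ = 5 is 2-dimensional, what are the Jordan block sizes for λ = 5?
Block sizes for λ = 5: [3, 1]

Step 1 — from the characteristic polynomial, algebraic multiplicity of λ = 5 is 4. From dim ker(M − (5)·I) = 2, there are exactly 2 Jordan blocks for λ = 5.
Step 2 — from the minimal polynomial, the factor (x − 5)^3 tells us the largest block for λ = 5 has size 3.
Step 3 — with total size 4, 2 blocks, and largest block 3, the block sizes (in nonincreasing order) are [3, 1].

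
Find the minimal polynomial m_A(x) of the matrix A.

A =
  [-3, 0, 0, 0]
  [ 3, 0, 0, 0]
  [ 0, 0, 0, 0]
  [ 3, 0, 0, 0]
x^2 + 3*x

The characteristic polynomial is χ_A(x) = x^3*(x + 3), so the eigenvalues are known. The minimal polynomial is
  m_A(x) = Π_λ (x − λ)^{k_λ}
where k_λ is the size of the *largest* Jordan block for λ (equivalently, the smallest k with (A − λI)^k v = 0 for every generalised eigenvector v of λ).

  λ = -3: largest Jordan block has size 1, contributing (x + 3)
  λ = 0: largest Jordan block has size 1, contributing (x − 0)

So m_A(x) = x*(x + 3) = x^2 + 3*x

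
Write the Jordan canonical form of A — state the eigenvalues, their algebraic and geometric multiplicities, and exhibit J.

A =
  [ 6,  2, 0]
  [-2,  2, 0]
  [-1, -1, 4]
J_2(4) ⊕ J_1(4)

The characteristic polynomial is
  det(x·I − A) = x^3 - 12*x^2 + 48*x - 64 = (x - 4)^3

Eigenvalues and multiplicities (the geometric multiplicity of λ is n − rank(A − λI), which equals the number of Jordan blocks for λ):
  λ = 4: algebraic multiplicity = 3, geometric multiplicity = 2

Determining the block sizes for each eigenvalue:
  λ = 4: 2 blocks summing to 3 forces exactly one block of size 2 and the rest size 1 → block sizes [2, 1]

Assembling the blocks gives a Jordan form
J =
  [4, 1, 0]
  [0, 4, 0]
  [0, 0, 4]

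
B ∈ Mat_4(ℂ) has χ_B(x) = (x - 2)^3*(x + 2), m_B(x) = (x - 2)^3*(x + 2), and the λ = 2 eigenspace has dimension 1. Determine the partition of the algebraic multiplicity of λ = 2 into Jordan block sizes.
Block sizes for λ = 2: [3]

Step 1 — from the characteristic polynomial, algebraic multiplicity of λ = 2 is 3. From dim ker(B − (2)·I) = 1, there are exactly 1 Jordan blocks for λ = 2.
Step 2 — from the minimal polynomial, the factor (x − 2)^3 tells us the largest block for λ = 2 has size 3.
Step 3 — with total size 3, 1 blocks, and largest block 3, the block sizes (in nonincreasing order) are [3].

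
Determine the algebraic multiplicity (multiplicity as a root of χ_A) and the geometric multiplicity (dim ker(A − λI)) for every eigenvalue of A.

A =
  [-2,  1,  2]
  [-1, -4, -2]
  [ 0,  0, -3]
λ = -3: alg = 3, geom = 2

Step 1 — factor the characteristic polynomial to read off the algebraic multiplicities:
  χ_A(x) = (x + 3)^3

Step 2 — compute geometric multiplicities via the rank-nullity identity g(λ) = n − rank(A − λI):
  rank(A − (-3)·I) = 1, so dim ker(A − (-3)·I) = n − 1 = 2

Summary:
  λ = -3: algebraic multiplicity = 3, geometric multiplicity = 2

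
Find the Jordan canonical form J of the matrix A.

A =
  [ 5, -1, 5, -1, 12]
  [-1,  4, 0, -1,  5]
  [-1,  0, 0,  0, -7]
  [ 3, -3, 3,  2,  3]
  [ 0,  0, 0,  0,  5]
J_3(2) ⊕ J_1(5) ⊕ J_1(5)

The characteristic polynomial is
  det(x·I − A) = x^5 - 16*x^4 + 97*x^3 - 278*x^2 + 380*x - 200 = (x - 5)^2*(x - 2)^3

Eigenvalues and multiplicities (the geometric multiplicity of λ is n − rank(A − λI), which equals the number of Jordan blocks for λ):
  λ = 2: algebraic multiplicity = 3, geometric multiplicity = 1
  λ = 5: algebraic multiplicity = 2, geometric multiplicity = 2

Determining the block sizes for each eigenvalue:
  λ = 2: one block (gm = 1), so the single block has size am = 3 → block sizes [3]
  λ = 5: gm = am = 2, so every block has size 1 → block sizes [1, 1]

Assembling the blocks gives a Jordan form
J =
  [2, 1, 0, 0, 0]
  [0, 2, 1, 0, 0]
  [0, 0, 2, 0, 0]
  [0, 0, 0, 5, 0]
  [0, 0, 0, 0, 5]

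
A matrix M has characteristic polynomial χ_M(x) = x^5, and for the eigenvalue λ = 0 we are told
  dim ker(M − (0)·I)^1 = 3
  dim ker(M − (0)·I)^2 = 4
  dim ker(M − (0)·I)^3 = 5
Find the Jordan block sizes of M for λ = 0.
Block sizes for λ = 0: [3, 1, 1]

From the dimensions of kernels of powers, the number of Jordan blocks of size at least j is d_j − d_{j−1} where d_j = dim ker(N^j) (with d_0 = 0). Computing the differences gives [3, 1, 1].
The number of blocks of size exactly k is (#blocks of size ≥ k) − (#blocks of size ≥ k + 1), so the partition is: 2 block(s) of size 1, 1 block(s) of size 3.
In nonincreasing order the block sizes are [3, 1, 1].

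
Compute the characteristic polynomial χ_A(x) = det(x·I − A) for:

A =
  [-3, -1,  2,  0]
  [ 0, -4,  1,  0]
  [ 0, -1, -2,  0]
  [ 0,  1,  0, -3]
x^4 + 12*x^3 + 54*x^2 + 108*x + 81

Expanding det(x·I − A) (e.g. by cofactor expansion or by noting that A is similar to its Jordan form J, which has the same characteristic polynomial as A) gives
  χ_A(x) = x^4 + 12*x^3 + 54*x^2 + 108*x + 81
which factors as (x + 3)^4. The eigenvalues (with algebraic multiplicities) are λ = -3 with multiplicity 4.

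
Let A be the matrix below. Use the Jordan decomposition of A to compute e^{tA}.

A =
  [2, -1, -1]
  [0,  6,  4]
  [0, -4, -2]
e^{tA} =
  [exp(2*t), -t*exp(2*t), -t*exp(2*t)]
  [0, 4*t*exp(2*t) + exp(2*t), 4*t*exp(2*t)]
  [0, -4*t*exp(2*t), -4*t*exp(2*t) + exp(2*t)]

Strategy: write A = P · J · P⁻¹ where J is a Jordan canonical form, so e^{tA} = P · e^{tJ} · P⁻¹, and e^{tJ} can be computed block-by-block.

A has Jordan form
J =
  [2, 1, 0]
  [0, 2, 0]
  [0, 0, 2]
(up to reordering of blocks).

Per-block formulas:
  For a 2×2 Jordan block J_2(2): exp(t · J_2(2)) = e^(2t)·(I + t·N), where N is the 2×2 nilpotent shift.
  For a 1×1 block at λ = 2: exp(t · [2]) = [e^(2t)].

After assembling e^{tJ} and conjugating by P, we get:

e^{tA} =
  [exp(2*t), -t*exp(2*t), -t*exp(2*t)]
  [0, 4*t*exp(2*t) + exp(2*t), 4*t*exp(2*t)]
  [0, -4*t*exp(2*t), -4*t*exp(2*t) + exp(2*t)]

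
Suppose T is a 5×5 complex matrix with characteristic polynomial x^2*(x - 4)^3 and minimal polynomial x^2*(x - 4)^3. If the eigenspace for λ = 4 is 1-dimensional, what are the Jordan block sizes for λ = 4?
Block sizes for λ = 4: [3]

Step 1 — from the characteristic polynomial, algebraic multiplicity of λ = 4 is 3. From dim ker(T − (4)·I) = 1, there are exactly 1 Jordan blocks for λ = 4.
Step 2 — from the minimal polynomial, the factor (x − 4)^3 tells us the largest block for λ = 4 has size 3.
Step 3 — with total size 3, 1 blocks, and largest block 3, the block sizes (in nonincreasing order) are [3].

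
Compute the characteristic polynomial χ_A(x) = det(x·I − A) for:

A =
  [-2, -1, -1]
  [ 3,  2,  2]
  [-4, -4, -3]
x^3 + 3*x^2 + 3*x + 1

Expanding det(x·I − A) (e.g. by cofactor expansion or by noting that A is similar to its Jordan form J, which has the same characteristic polynomial as A) gives
  χ_A(x) = x^3 + 3*x^2 + 3*x + 1
which factors as (x + 1)^3. The eigenvalues (with algebraic multiplicities) are λ = -1 with multiplicity 3.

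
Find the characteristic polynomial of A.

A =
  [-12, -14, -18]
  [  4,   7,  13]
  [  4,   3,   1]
x^3 + 4*x^2

Expanding det(x·I − A) (e.g. by cofactor expansion or by noting that A is similar to its Jordan form J, which has the same characteristic polynomial as A) gives
  χ_A(x) = x^3 + 4*x^2
which factors as x^2*(x + 4). The eigenvalues (with algebraic multiplicities) are λ = -4 with multiplicity 1, λ = 0 with multiplicity 2.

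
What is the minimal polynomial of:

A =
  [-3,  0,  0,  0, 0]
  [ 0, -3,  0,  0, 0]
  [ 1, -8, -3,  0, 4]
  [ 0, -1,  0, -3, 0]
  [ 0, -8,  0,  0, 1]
x^3 + 5*x^2 + 3*x - 9

The characteristic polynomial is χ_A(x) = (x - 1)*(x + 3)^4, so the eigenvalues are known. The minimal polynomial is
  m_A(x) = Π_λ (x − λ)^{k_λ}
where k_λ is the size of the *largest* Jordan block for λ (equivalently, the smallest k with (A − λI)^k v = 0 for every generalised eigenvector v of λ).

  λ = -3: largest Jordan block has size 2, contributing (x + 3)^2
  λ = 1: largest Jordan block has size 1, contributing (x − 1)

So m_A(x) = (x - 1)*(x + 3)^2 = x^3 + 5*x^2 + 3*x - 9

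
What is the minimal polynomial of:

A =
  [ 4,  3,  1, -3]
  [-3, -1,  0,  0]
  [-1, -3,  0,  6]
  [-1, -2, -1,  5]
x^3 - 6*x^2 + 12*x - 8

The characteristic polynomial is χ_A(x) = (x - 2)^4, so the eigenvalues are known. The minimal polynomial is
  m_A(x) = Π_λ (x − λ)^{k_λ}
where k_λ is the size of the *largest* Jordan block for λ (equivalently, the smallest k with (A − λI)^k v = 0 for every generalised eigenvector v of λ).

  λ = 2: largest Jordan block has size 3, contributing (x − 2)^3

So m_A(x) = (x - 2)^3 = x^3 - 6*x^2 + 12*x - 8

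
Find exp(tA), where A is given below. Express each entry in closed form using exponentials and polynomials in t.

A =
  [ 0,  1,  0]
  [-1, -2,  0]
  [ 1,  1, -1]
e^{tA} =
  [t*exp(-t) + exp(-t), t*exp(-t), 0]
  [-t*exp(-t), -t*exp(-t) + exp(-t), 0]
  [t*exp(-t), t*exp(-t), exp(-t)]

Strategy: write A = P · J · P⁻¹ where J is a Jordan canonical form, so e^{tA} = P · e^{tJ} · P⁻¹, and e^{tJ} can be computed block-by-block.

A has Jordan form
J =
  [-1,  1,  0]
  [ 0, -1,  0]
  [ 0,  0, -1]
(up to reordering of blocks).

Per-block formulas:
  For a 2×2 Jordan block J_2(-1): exp(t · J_2(-1)) = e^(-1t)·(I + t·N), where N is the 2×2 nilpotent shift.
  For a 1×1 block at λ = -1: exp(t · [-1]) = [e^(-1t)].

After assembling e^{tJ} and conjugating by P, we get:

e^{tA} =
  [t*exp(-t) + exp(-t), t*exp(-t), 0]
  [-t*exp(-t), -t*exp(-t) + exp(-t), 0]
  [t*exp(-t), t*exp(-t), exp(-t)]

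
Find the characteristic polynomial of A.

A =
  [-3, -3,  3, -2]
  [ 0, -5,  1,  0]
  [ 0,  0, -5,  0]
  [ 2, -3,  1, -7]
x^4 + 20*x^3 + 150*x^2 + 500*x + 625

Expanding det(x·I − A) (e.g. by cofactor expansion or by noting that A is similar to its Jordan form J, which has the same characteristic polynomial as A) gives
  χ_A(x) = x^4 + 20*x^3 + 150*x^2 + 500*x + 625
which factors as (x + 5)^4. The eigenvalues (with algebraic multiplicities) are λ = -5 with multiplicity 4.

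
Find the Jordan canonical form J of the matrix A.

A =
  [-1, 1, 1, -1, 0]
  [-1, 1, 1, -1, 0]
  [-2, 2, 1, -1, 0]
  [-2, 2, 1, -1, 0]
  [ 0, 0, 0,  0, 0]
J_2(0) ⊕ J_2(0) ⊕ J_1(0)

The characteristic polynomial is
  det(x·I − A) = x^5

Eigenvalues and multiplicities (the geometric multiplicity of λ is n − rank(A − λI), which equals the number of Jordan blocks for λ):
  λ = 0: algebraic multiplicity = 5, geometric multiplicity = 3

Determining the block sizes for each eigenvalue:
  λ = 0: with am = 5 and gm = 3, the partition is not yet determined (e.g. several partitions of 5 into 3 parts exist). Let N = A − (0)·I. Computing rank(N^1) = 2, rank(N^2) = 0; the number of blocks of size ≥ j is rank(N^{j−1}) − rank(N^j), giving [3, 2]. So we have 2 block(s) of size 2, 1 block(s) of size 1 → block sizes [2, 2, 1]

Assembling the blocks gives a Jordan form
J =
  [0, 1, 0, 0, 0]
  [0, 0, 0, 0, 0]
  [0, 0, 0, 1, 0]
  [0, 0, 0, 0, 0]
  [0, 0, 0, 0, 0]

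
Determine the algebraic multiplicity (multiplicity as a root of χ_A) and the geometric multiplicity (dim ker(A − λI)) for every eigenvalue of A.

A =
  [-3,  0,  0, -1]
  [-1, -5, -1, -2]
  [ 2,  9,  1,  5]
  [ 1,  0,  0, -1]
λ = -2: alg = 4, geom = 2

Step 1 — factor the characteristic polynomial to read off the algebraic multiplicities:
  χ_A(x) = (x + 2)^4

Step 2 — compute geometric multiplicities via the rank-nullity identity g(λ) = n − rank(A − λI):
  rank(A − (-2)·I) = 2, so dim ker(A − (-2)·I) = n − 2 = 2

Summary:
  λ = -2: algebraic multiplicity = 4, geometric multiplicity = 2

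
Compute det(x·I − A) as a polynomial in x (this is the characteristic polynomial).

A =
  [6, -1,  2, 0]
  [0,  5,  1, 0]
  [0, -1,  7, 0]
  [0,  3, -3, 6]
x^4 - 24*x^3 + 216*x^2 - 864*x + 1296

Expanding det(x·I − A) (e.g. by cofactor expansion or by noting that A is similar to its Jordan form J, which has the same characteristic polynomial as A) gives
  χ_A(x) = x^4 - 24*x^3 + 216*x^2 - 864*x + 1296
which factors as (x - 6)^4. The eigenvalues (with algebraic multiplicities) are λ = 6 with multiplicity 4.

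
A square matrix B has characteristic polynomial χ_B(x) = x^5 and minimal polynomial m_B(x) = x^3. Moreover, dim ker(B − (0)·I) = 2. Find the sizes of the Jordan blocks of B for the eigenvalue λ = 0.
Block sizes for λ = 0: [3, 2]

Step 1 — from the characteristic polynomial, algebraic multiplicity of λ = 0 is 5. From dim ker(B − (0)·I) = 2, there are exactly 2 Jordan blocks for λ = 0.
Step 2 — from the minimal polynomial, the factor (x − 0)^3 tells us the largest block for λ = 0 has size 3.
Step 3 — with total size 5, 2 blocks, and largest block 3, the block sizes (in nonincreasing order) are [3, 2].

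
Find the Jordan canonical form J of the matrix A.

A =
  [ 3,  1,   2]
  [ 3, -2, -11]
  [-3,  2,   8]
J_3(3)

The characteristic polynomial is
  det(x·I − A) = x^3 - 9*x^2 + 27*x - 27 = (x - 3)^3

Eigenvalues and multiplicities (the geometric multiplicity of λ is n − rank(A − λI), which equals the number of Jordan blocks for λ):
  λ = 3: algebraic multiplicity = 3, geometric multiplicity = 1

Determining the block sizes for each eigenvalue:
  λ = 3: one block (gm = 1), so the single block has size am = 3 → block sizes [3]

Assembling the blocks gives a Jordan form
J =
  [3, 1, 0]
  [0, 3, 1]
  [0, 0, 3]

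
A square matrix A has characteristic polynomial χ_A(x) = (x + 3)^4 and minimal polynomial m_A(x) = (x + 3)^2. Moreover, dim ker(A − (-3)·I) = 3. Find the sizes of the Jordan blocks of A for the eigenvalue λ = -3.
Block sizes for λ = -3: [2, 1, 1]

Step 1 — from the characteristic polynomial, algebraic multiplicity of λ = -3 is 4. From dim ker(A − (-3)·I) = 3, there are exactly 3 Jordan blocks for λ = -3.
Step 2 — from the minimal polynomial, the factor (x + 3)^2 tells us the largest block for λ = -3 has size 2.
Step 3 — with total size 4, 3 blocks, and largest block 2, the block sizes (in nonincreasing order) are [2, 1, 1].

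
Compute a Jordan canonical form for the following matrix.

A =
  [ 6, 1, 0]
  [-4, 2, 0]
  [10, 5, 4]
J_2(4) ⊕ J_1(4)

The characteristic polynomial is
  det(x·I − A) = x^3 - 12*x^2 + 48*x - 64 = (x - 4)^3

Eigenvalues and multiplicities (the geometric multiplicity of λ is n − rank(A − λI), which equals the number of Jordan blocks for λ):
  λ = 4: algebraic multiplicity = 3, geometric multiplicity = 2

Determining the block sizes for each eigenvalue:
  λ = 4: 2 blocks summing to 3 forces exactly one block of size 2 and the rest size 1 → block sizes [2, 1]

Assembling the blocks gives a Jordan form
J =
  [4, 1, 0]
  [0, 4, 0]
  [0, 0, 4]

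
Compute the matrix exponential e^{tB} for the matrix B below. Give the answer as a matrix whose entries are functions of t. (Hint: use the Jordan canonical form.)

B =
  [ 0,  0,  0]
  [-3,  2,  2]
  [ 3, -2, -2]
e^{tB} =
  [1, 0, 0]
  [-3*t, 2*t + 1, 2*t]
  [3*t, -2*t, 1 - 2*t]

Strategy: write B = P · J · P⁻¹ where J is a Jordan canonical form, so e^{tB} = P · e^{tJ} · P⁻¹, and e^{tJ} can be computed block-by-block.

B has Jordan form
J =
  [0, 1, 0]
  [0, 0, 0]
  [0, 0, 0]
(up to reordering of blocks).

Per-block formulas:
  For a 2×2 Jordan block J_2(0): exp(t · J_2(0)) = e^(0t)·(I + t·N), where N is the 2×2 nilpotent shift.
  For a 1×1 block at λ = 0: exp(t · [0]) = [e^(0t)].

After assembling e^{tJ} and conjugating by P, we get:

e^{tB} =
  [1, 0, 0]
  [-3*t, 2*t + 1, 2*t]
  [3*t, -2*t, 1 - 2*t]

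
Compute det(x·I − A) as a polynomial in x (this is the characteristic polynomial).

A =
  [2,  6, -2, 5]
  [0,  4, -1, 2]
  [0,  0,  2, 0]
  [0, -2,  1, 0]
x^4 - 8*x^3 + 24*x^2 - 32*x + 16

Expanding det(x·I − A) (e.g. by cofactor expansion or by noting that A is similar to its Jordan form J, which has the same characteristic polynomial as A) gives
  χ_A(x) = x^4 - 8*x^3 + 24*x^2 - 32*x + 16
which factors as (x - 2)^4. The eigenvalues (with algebraic multiplicities) are λ = 2 with multiplicity 4.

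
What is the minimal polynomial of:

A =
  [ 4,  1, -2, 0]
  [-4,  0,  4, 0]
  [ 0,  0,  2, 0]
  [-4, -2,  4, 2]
x^2 - 4*x + 4

The characteristic polynomial is χ_A(x) = (x - 2)^4, so the eigenvalues are known. The minimal polynomial is
  m_A(x) = Π_λ (x − λ)^{k_λ}
where k_λ is the size of the *largest* Jordan block for λ (equivalently, the smallest k with (A − λI)^k v = 0 for every generalised eigenvector v of λ).

  λ = 2: largest Jordan block has size 2, contributing (x − 2)^2

So m_A(x) = (x - 2)^2 = x^2 - 4*x + 4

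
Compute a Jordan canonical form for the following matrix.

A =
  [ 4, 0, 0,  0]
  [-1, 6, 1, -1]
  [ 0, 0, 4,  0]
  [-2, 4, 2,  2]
J_2(4) ⊕ J_1(4) ⊕ J_1(4)

The characteristic polynomial is
  det(x·I − A) = x^4 - 16*x^3 + 96*x^2 - 256*x + 256 = (x - 4)^4

Eigenvalues and multiplicities (the geometric multiplicity of λ is n − rank(A − λI), which equals the number of Jordan blocks for λ):
  λ = 4: algebraic multiplicity = 4, geometric multiplicity = 3

Determining the block sizes for each eigenvalue:
  λ = 4: 3 blocks summing to 4 forces exactly one block of size 2 and the rest size 1 → block sizes [2, 1, 1]

Assembling the blocks gives a Jordan form
J =
  [4, 1, 0, 0]
  [0, 4, 0, 0]
  [0, 0, 4, 0]
  [0, 0, 0, 4]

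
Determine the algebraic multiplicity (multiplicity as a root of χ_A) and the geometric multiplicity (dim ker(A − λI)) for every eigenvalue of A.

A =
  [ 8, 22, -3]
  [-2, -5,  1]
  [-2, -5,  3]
λ = 2: alg = 3, geom = 1

Step 1 — factor the characteristic polynomial to read off the algebraic multiplicities:
  χ_A(x) = (x - 2)^3

Step 2 — compute geometric multiplicities via the rank-nullity identity g(λ) = n − rank(A − λI):
  rank(A − (2)·I) = 2, so dim ker(A − (2)·I) = n − 2 = 1

Summary:
  λ = 2: algebraic multiplicity = 3, geometric multiplicity = 1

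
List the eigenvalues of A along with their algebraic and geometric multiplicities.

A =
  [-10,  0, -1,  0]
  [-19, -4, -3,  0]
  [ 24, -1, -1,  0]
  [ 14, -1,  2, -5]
λ = -5: alg = 4, geom = 2

Step 1 — factor the characteristic polynomial to read off the algebraic multiplicities:
  χ_A(x) = (x + 5)^4

Step 2 — compute geometric multiplicities via the rank-nullity identity g(λ) = n − rank(A − λI):
  rank(A − (-5)·I) = 2, so dim ker(A − (-5)·I) = n − 2 = 2

Summary:
  λ = -5: algebraic multiplicity = 4, geometric multiplicity = 2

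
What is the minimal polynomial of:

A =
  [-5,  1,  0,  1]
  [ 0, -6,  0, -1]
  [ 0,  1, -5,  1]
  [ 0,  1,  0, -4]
x^2 + 10*x + 25

The characteristic polynomial is χ_A(x) = (x + 5)^4, so the eigenvalues are known. The minimal polynomial is
  m_A(x) = Π_λ (x − λ)^{k_λ}
where k_λ is the size of the *largest* Jordan block for λ (equivalently, the smallest k with (A − λI)^k v = 0 for every generalised eigenvector v of λ).

  λ = -5: largest Jordan block has size 2, contributing (x + 5)^2

So m_A(x) = (x + 5)^2 = x^2 + 10*x + 25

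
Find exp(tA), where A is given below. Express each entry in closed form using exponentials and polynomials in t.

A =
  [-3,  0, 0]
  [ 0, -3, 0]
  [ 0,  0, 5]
e^{tA} =
  [exp(-3*t), 0, 0]
  [0, exp(-3*t), 0]
  [0, 0, exp(5*t)]

Strategy: write A = P · J · P⁻¹ where J is a Jordan canonical form, so e^{tA} = P · e^{tJ} · P⁻¹, and e^{tJ} can be computed block-by-block.

A has Jordan form
J =
  [-3,  0, 0]
  [ 0, -3, 0]
  [ 0,  0, 5]
(up to reordering of blocks).

Per-block formulas:
  For a 1×1 block at λ = -3: exp(t · [-3]) = [e^(-3t)].
  For a 1×1 block at λ = 5: exp(t · [5]) = [e^(5t)].

After assembling e^{tJ} and conjugating by P, we get:

e^{tA} =
  [exp(-3*t), 0, 0]
  [0, exp(-3*t), 0]
  [0, 0, exp(5*t)]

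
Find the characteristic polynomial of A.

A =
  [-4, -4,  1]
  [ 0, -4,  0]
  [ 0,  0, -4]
x^3 + 12*x^2 + 48*x + 64

Expanding det(x·I − A) (e.g. by cofactor expansion or by noting that A is similar to its Jordan form J, which has the same characteristic polynomial as A) gives
  χ_A(x) = x^3 + 12*x^2 + 48*x + 64
which factors as (x + 4)^3. The eigenvalues (with algebraic multiplicities) are λ = -4 with multiplicity 3.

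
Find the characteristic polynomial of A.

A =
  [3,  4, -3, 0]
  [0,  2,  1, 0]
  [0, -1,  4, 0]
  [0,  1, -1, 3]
x^4 - 12*x^3 + 54*x^2 - 108*x + 81

Expanding det(x·I − A) (e.g. by cofactor expansion or by noting that A is similar to its Jordan form J, which has the same characteristic polynomial as A) gives
  χ_A(x) = x^4 - 12*x^3 + 54*x^2 - 108*x + 81
which factors as (x - 3)^4. The eigenvalues (with algebraic multiplicities) are λ = 3 with multiplicity 4.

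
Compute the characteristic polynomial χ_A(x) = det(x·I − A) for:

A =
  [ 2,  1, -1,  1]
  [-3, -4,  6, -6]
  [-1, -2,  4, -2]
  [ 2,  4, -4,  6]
x^4 - 8*x^3 + 24*x^2 - 32*x + 16

Expanding det(x·I − A) (e.g. by cofactor expansion or by noting that A is similar to its Jordan form J, which has the same characteristic polynomial as A) gives
  χ_A(x) = x^4 - 8*x^3 + 24*x^2 - 32*x + 16
which factors as (x - 2)^4. The eigenvalues (with algebraic multiplicities) are λ = 2 with multiplicity 4.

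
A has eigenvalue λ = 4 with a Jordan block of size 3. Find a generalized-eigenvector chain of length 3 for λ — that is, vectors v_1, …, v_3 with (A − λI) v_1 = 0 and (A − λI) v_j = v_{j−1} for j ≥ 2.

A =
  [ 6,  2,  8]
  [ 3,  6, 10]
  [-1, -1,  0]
A Jordan chain for λ = 4 of length 3:
v_1 = (2, 2, -1)ᵀ
v_2 = (2, 3, -1)ᵀ
v_3 = (1, 0, 0)ᵀ

Let N = A − (4)·I. We want v_3 with N^3 v_3 = 0 but N^2 v_3 ≠ 0; then v_{j-1} := N · v_j for j = 3, …, 2.

Pick v_3 = (1, 0, 0)ᵀ.
Then v_2 = N · v_3 = (2, 3, -1)ᵀ.
Then v_1 = N · v_2 = (2, 2, -1)ᵀ.

Sanity check: (A − (4)·I) v_1 = (0, 0, 0)ᵀ = 0. ✓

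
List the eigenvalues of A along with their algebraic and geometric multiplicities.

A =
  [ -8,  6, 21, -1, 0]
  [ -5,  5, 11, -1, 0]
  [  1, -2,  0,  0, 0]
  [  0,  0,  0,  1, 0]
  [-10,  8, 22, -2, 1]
λ = -5: alg = 1, geom = 1; λ = 1: alg = 4, geom = 2

Step 1 — factor the characteristic polynomial to read off the algebraic multiplicities:
  χ_A(x) = (x - 1)^4*(x + 5)

Step 2 — compute geometric multiplicities via the rank-nullity identity g(λ) = n − rank(A − λI):
  rank(A − (-5)·I) = 4, so dim ker(A − (-5)·I) = n − 4 = 1
  rank(A − (1)·I) = 3, so dim ker(A − (1)·I) = n − 3 = 2

Summary:
  λ = -5: algebraic multiplicity = 1, geometric multiplicity = 1
  λ = 1: algebraic multiplicity = 4, geometric multiplicity = 2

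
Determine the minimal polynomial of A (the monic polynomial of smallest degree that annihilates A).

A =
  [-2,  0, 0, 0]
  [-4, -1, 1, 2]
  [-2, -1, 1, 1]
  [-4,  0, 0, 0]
x^4 + 2*x^3

The characteristic polynomial is χ_A(x) = x^3*(x + 2), so the eigenvalues are known. The minimal polynomial is
  m_A(x) = Π_λ (x − λ)^{k_λ}
where k_λ is the size of the *largest* Jordan block for λ (equivalently, the smallest k with (A − λI)^k v = 0 for every generalised eigenvector v of λ).

  λ = -2: largest Jordan block has size 1, contributing (x + 2)
  λ = 0: largest Jordan block has size 3, contributing (x − 0)^3

So m_A(x) = x^3*(x + 2) = x^4 + 2*x^3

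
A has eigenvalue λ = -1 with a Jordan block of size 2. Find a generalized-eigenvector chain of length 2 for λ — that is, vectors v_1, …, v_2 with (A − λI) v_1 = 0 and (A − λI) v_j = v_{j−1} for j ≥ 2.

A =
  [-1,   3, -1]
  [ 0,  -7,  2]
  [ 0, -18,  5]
A Jordan chain for λ = -1 of length 2:
v_1 = (3, -6, -18)ᵀ
v_2 = (0, 1, 0)ᵀ

Let N = A − (-1)·I. We want v_2 with N^2 v_2 = 0 but N^1 v_2 ≠ 0; then v_{j-1} := N · v_j for j = 2, …, 2.

Pick v_2 = (0, 1, 0)ᵀ.
Then v_1 = N · v_2 = (3, -6, -18)ᵀ.

Sanity check: (A − (-1)·I) v_1 = (0, 0, 0)ᵀ = 0. ✓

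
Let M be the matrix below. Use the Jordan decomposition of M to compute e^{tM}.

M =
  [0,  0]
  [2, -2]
e^{tM} =
  [1, 0]
  [1 - exp(-2*t), exp(-2*t)]

Strategy: write M = P · J · P⁻¹ where J is a Jordan canonical form, so e^{tM} = P · e^{tJ} · P⁻¹, and e^{tJ} can be computed block-by-block.

M has Jordan form
J =
  [-2, 0]
  [ 0, 0]
(up to reordering of blocks).

Per-block formulas:
  For a 1×1 block at λ = 0: exp(t · [0]) = [e^(0t)].
  For a 1×1 block at λ = -2: exp(t · [-2]) = [e^(-2t)].

After assembling e^{tJ} and conjugating by P, we get:

e^{tM} =
  [1, 0]
  [1 - exp(-2*t), exp(-2*t)]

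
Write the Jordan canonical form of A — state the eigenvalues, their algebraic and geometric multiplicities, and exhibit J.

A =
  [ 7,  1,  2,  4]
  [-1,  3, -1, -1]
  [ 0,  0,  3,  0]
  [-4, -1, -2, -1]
J_3(3) ⊕ J_1(3)

The characteristic polynomial is
  det(x·I − A) = x^4 - 12*x^3 + 54*x^2 - 108*x + 81 = (x - 3)^4

Eigenvalues and multiplicities (the geometric multiplicity of λ is n − rank(A − λI), which equals the number of Jordan blocks for λ):
  λ = 3: algebraic multiplicity = 4, geometric multiplicity = 2

Determining the block sizes for each eigenvalue:
  λ = 3: with am = 4 and gm = 2, the partition is not yet determined (e.g. several partitions of 4 into 2 parts exist). Let N = A − (3)·I. Computing rank(N^1) = 2, rank(N^2) = 1, rank(N^3) = 0; the number of blocks of size ≥ j is rank(N^{j−1}) − rank(N^j), giving [2, 1, 1]. So we have 1 block(s) of size 3, 1 block(s) of size 1 → block sizes [3, 1]

Assembling the blocks gives a Jordan form
J =
  [3, 1, 0, 0]
  [0, 3, 1, 0]
  [0, 0, 3, 0]
  [0, 0, 0, 3]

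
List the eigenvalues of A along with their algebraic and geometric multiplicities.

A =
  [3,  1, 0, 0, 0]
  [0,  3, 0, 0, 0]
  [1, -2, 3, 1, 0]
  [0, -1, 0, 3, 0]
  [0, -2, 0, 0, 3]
λ = 3: alg = 5, geom = 3

Step 1 — factor the characteristic polynomial to read off the algebraic multiplicities:
  χ_A(x) = (x - 3)^5

Step 2 — compute geometric multiplicities via the rank-nullity identity g(λ) = n − rank(A − λI):
  rank(A − (3)·I) = 2, so dim ker(A − (3)·I) = n − 2 = 3

Summary:
  λ = 3: algebraic multiplicity = 5, geometric multiplicity = 3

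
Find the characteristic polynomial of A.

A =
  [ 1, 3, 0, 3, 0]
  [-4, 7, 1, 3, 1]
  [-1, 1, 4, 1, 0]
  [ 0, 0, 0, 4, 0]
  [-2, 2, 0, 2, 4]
x^5 - 20*x^4 + 160*x^3 - 640*x^2 + 1280*x - 1024

Expanding det(x·I − A) (e.g. by cofactor expansion or by noting that A is similar to its Jordan form J, which has the same characteristic polynomial as A) gives
  χ_A(x) = x^5 - 20*x^4 + 160*x^3 - 640*x^2 + 1280*x - 1024
which factors as (x - 4)^5. The eigenvalues (with algebraic multiplicities) are λ = 4 with multiplicity 5.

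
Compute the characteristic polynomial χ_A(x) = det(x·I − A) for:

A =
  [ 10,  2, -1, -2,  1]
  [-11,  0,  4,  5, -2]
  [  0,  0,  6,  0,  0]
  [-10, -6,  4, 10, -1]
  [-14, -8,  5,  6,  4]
x^5 - 30*x^4 + 360*x^3 - 2160*x^2 + 6480*x - 7776

Expanding det(x·I − A) (e.g. by cofactor expansion or by noting that A is similar to its Jordan form J, which has the same characteristic polynomial as A) gives
  χ_A(x) = x^5 - 30*x^4 + 360*x^3 - 2160*x^2 + 6480*x - 7776
which factors as (x - 6)^5. The eigenvalues (with algebraic multiplicities) are λ = 6 with multiplicity 5.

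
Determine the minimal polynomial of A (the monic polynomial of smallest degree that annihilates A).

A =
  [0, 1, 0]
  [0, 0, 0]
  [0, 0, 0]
x^2

The characteristic polynomial is χ_A(x) = x^3, so the eigenvalues are known. The minimal polynomial is
  m_A(x) = Π_λ (x − λ)^{k_λ}
where k_λ is the size of the *largest* Jordan block for λ (equivalently, the smallest k with (A − λI)^k v = 0 for every generalised eigenvector v of λ).

  λ = 0: largest Jordan block has size 2, contributing (x − 0)^2

So m_A(x) = x^2 = x^2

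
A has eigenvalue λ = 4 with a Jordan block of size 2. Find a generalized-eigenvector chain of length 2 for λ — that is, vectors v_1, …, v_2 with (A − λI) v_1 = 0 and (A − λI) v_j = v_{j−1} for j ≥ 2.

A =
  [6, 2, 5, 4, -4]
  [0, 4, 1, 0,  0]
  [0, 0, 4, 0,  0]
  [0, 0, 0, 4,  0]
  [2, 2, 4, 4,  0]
A Jordan chain for λ = 4 of length 2:
v_1 = (-3, -1, 0, 0, -2)ᵀ
v_2 = (1, 0, -1, 0, 0)ᵀ

Let N = A − (4)·I. We want v_2 with N^2 v_2 = 0 but N^1 v_2 ≠ 0; then v_{j-1} := N · v_j for j = 2, …, 2.

Pick v_2 = (1, 0, -1, 0, 0)ᵀ.
Then v_1 = N · v_2 = (-3, -1, 0, 0, -2)ᵀ.

Sanity check: (A − (4)·I) v_1 = (0, 0, 0, 0, 0)ᵀ = 0. ✓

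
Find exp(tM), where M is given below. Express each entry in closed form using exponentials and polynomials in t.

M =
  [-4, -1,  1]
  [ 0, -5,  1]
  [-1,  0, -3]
e^{tM} =
  [-t^2*exp(-4*t)/2 + exp(-4*t), t^2*exp(-4*t)/2 - t*exp(-4*t), t*exp(-4*t)]
  [-t^2*exp(-4*t)/2, t^2*exp(-4*t)/2 - t*exp(-4*t) + exp(-4*t), t*exp(-4*t)]
  [-t^2*exp(-4*t)/2 - t*exp(-4*t), t^2*exp(-4*t)/2, t*exp(-4*t) + exp(-4*t)]

Strategy: write M = P · J · P⁻¹ where J is a Jordan canonical form, so e^{tM} = P · e^{tJ} · P⁻¹, and e^{tJ} can be computed block-by-block.

M has Jordan form
J =
  [-4,  1,  0]
  [ 0, -4,  1]
  [ 0,  0, -4]
(up to reordering of blocks).

Per-block formulas:
  For a 3×3 Jordan block J_3(-4): exp(t · J_3(-4)) = e^(-4t)·(I + t·N + (t^2/2)·N^2), where N is the 3×3 nilpotent shift.

After assembling e^{tJ} and conjugating by P, we get:

e^{tM} =
  [-t^2*exp(-4*t)/2 + exp(-4*t), t^2*exp(-4*t)/2 - t*exp(-4*t), t*exp(-4*t)]
  [-t^2*exp(-4*t)/2, t^2*exp(-4*t)/2 - t*exp(-4*t) + exp(-4*t), t*exp(-4*t)]
  [-t^2*exp(-4*t)/2 - t*exp(-4*t), t^2*exp(-4*t)/2, t*exp(-4*t) + exp(-4*t)]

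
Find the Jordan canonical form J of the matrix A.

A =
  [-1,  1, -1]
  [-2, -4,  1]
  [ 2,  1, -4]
J_2(-3) ⊕ J_1(-3)

The characteristic polynomial is
  det(x·I − A) = x^3 + 9*x^2 + 27*x + 27 = (x + 3)^3

Eigenvalues and multiplicities (the geometric multiplicity of λ is n − rank(A − λI), which equals the number of Jordan blocks for λ):
  λ = -3: algebraic multiplicity = 3, geometric multiplicity = 2

Determining the block sizes for each eigenvalue:
  λ = -3: 2 blocks summing to 3 forces exactly one block of size 2 and the rest size 1 → block sizes [2, 1]

Assembling the blocks gives a Jordan form
J =
  [-3,  1,  0]
  [ 0, -3,  0]
  [ 0,  0, -3]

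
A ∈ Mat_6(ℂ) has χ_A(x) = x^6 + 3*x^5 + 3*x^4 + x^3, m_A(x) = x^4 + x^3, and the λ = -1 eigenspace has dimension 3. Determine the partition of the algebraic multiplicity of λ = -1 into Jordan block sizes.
Block sizes for λ = -1: [1, 1, 1]

Step 1 — from the characteristic polynomial, algebraic multiplicity of λ = -1 is 3. From dim ker(A − (-1)·I) = 3, there are exactly 3 Jordan blocks for λ = -1.
Step 2 — from the minimal polynomial, the factor (x + 1) tells us the largest block for λ = -1 has size 1.
Step 3 — with total size 3, 3 blocks, and largest block 1, the block sizes (in nonincreasing order) are [1, 1, 1].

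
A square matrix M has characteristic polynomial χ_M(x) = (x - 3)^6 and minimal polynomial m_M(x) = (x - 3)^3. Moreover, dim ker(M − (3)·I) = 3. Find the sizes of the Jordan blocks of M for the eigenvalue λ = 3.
Block sizes for λ = 3: [3, 2, 1]

Step 1 — from the characteristic polynomial, algebraic multiplicity of λ = 3 is 6. From dim ker(M − (3)·I) = 3, there are exactly 3 Jordan blocks for λ = 3.
Step 2 — from the minimal polynomial, the factor (x − 3)^3 tells us the largest block for λ = 3 has size 3.
Step 3 — with total size 6, 3 blocks, and largest block 3, the block sizes (in nonincreasing order) are [3, 2, 1].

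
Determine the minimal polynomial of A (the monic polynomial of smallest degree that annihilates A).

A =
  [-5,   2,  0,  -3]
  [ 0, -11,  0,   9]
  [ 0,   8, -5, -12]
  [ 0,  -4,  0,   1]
x^2 + 10*x + 25

The characteristic polynomial is χ_A(x) = (x + 5)^4, so the eigenvalues are known. The minimal polynomial is
  m_A(x) = Π_λ (x − λ)^{k_λ}
where k_λ is the size of the *largest* Jordan block for λ (equivalently, the smallest k with (A − λI)^k v = 0 for every generalised eigenvector v of λ).

  λ = -5: largest Jordan block has size 2, contributing (x + 5)^2

So m_A(x) = (x + 5)^2 = x^2 + 10*x + 25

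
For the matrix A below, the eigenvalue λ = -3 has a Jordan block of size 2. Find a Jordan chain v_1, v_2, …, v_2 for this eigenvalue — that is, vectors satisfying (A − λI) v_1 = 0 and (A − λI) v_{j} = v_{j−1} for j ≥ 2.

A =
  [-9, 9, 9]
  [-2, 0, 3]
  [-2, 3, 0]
A Jordan chain for λ = -3 of length 2:
v_1 = (-6, -2, -2)ᵀ
v_2 = (1, 0, 0)ᵀ

Let N = A − (-3)·I. We want v_2 with N^2 v_2 = 0 but N^1 v_2 ≠ 0; then v_{j-1} := N · v_j for j = 2, …, 2.

Pick v_2 = (1, 0, 0)ᵀ.
Then v_1 = N · v_2 = (-6, -2, -2)ᵀ.

Sanity check: (A − (-3)·I) v_1 = (0, 0, 0)ᵀ = 0. ✓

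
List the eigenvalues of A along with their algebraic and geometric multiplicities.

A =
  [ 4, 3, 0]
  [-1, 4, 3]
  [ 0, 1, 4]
λ = 4: alg = 3, geom = 1

Step 1 — factor the characteristic polynomial to read off the algebraic multiplicities:
  χ_A(x) = (x - 4)^3

Step 2 — compute geometric multiplicities via the rank-nullity identity g(λ) = n − rank(A − λI):
  rank(A − (4)·I) = 2, so dim ker(A − (4)·I) = n − 2 = 1

Summary:
  λ = 4: algebraic multiplicity = 3, geometric multiplicity = 1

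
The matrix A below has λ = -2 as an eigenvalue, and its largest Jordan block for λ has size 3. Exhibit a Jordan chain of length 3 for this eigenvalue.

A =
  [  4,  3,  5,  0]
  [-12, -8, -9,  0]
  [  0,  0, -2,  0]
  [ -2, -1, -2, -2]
A Jordan chain for λ = -2 of length 3:
v_1 = (3, -6, 0, -1)ᵀ
v_2 = (5, -9, 0, -2)ᵀ
v_3 = (0, 0, 1, 0)ᵀ

Let N = A − (-2)·I. We want v_3 with N^3 v_3 = 0 but N^2 v_3 ≠ 0; then v_{j-1} := N · v_j for j = 3, …, 2.

Pick v_3 = (0, 0, 1, 0)ᵀ.
Then v_2 = N · v_3 = (5, -9, 0, -2)ᵀ.
Then v_1 = N · v_2 = (3, -6, 0, -1)ᵀ.

Sanity check: (A − (-2)·I) v_1 = (0, 0, 0, 0)ᵀ = 0. ✓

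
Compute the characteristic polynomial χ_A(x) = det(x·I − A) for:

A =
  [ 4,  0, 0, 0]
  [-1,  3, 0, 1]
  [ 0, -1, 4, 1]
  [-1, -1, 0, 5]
x^4 - 16*x^3 + 96*x^2 - 256*x + 256

Expanding det(x·I − A) (e.g. by cofactor expansion or by noting that A is similar to its Jordan form J, which has the same characteristic polynomial as A) gives
  χ_A(x) = x^4 - 16*x^3 + 96*x^2 - 256*x + 256
which factors as (x - 4)^4. The eigenvalues (with algebraic multiplicities) are λ = 4 with multiplicity 4.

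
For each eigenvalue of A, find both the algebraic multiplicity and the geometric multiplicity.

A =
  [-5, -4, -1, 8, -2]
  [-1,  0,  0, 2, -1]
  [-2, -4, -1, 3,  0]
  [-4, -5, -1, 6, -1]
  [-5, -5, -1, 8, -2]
λ = -1: alg = 2, geom = 1; λ = 0: alg = 3, geom = 1

Step 1 — factor the characteristic polynomial to read off the algebraic multiplicities:
  χ_A(x) = x^3*(x + 1)^2

Step 2 — compute geometric multiplicities via the rank-nullity identity g(λ) = n − rank(A − λI):
  rank(A − (-1)·I) = 4, so dim ker(A − (-1)·I) = n − 4 = 1
  rank(A − (0)·I) = 4, so dim ker(A − (0)·I) = n − 4 = 1

Summary:
  λ = -1: algebraic multiplicity = 2, geometric multiplicity = 1
  λ = 0: algebraic multiplicity = 3, geometric multiplicity = 1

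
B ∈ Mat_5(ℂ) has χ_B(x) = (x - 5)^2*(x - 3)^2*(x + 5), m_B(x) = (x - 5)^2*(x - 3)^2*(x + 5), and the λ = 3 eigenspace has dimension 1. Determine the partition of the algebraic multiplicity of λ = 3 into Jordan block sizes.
Block sizes for λ = 3: [2]

Step 1 — from the characteristic polynomial, algebraic multiplicity of λ = 3 is 2. From dim ker(B − (3)·I) = 1, there are exactly 1 Jordan blocks for λ = 3.
Step 2 — from the minimal polynomial, the factor (x − 3)^2 tells us the largest block for λ = 3 has size 2.
Step 3 — with total size 2, 1 blocks, and largest block 2, the block sizes (in nonincreasing order) are [2].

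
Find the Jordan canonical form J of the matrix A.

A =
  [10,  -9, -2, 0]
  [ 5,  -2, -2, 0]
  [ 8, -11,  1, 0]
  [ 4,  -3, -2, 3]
J_3(3) ⊕ J_1(3)

The characteristic polynomial is
  det(x·I − A) = x^4 - 12*x^3 + 54*x^2 - 108*x + 81 = (x - 3)^4

Eigenvalues and multiplicities (the geometric multiplicity of λ is n − rank(A − λI), which equals the number of Jordan blocks for λ):
  λ = 3: algebraic multiplicity = 4, geometric multiplicity = 2

Determining the block sizes for each eigenvalue:
  λ = 3: with am = 4 and gm = 2, the partition is not yet determined (e.g. several partitions of 4 into 2 parts exist). Let N = A − (3)·I. Computing rank(N^1) = 2, rank(N^2) = 1, rank(N^3) = 0; the number of blocks of size ≥ j is rank(N^{j−1}) − rank(N^j), giving [2, 1, 1]. So we have 1 block(s) of size 3, 1 block(s) of size 1 → block sizes [3, 1]

Assembling the blocks gives a Jordan form
J =
  [3, 1, 0, 0]
  [0, 3, 1, 0]
  [0, 0, 3, 0]
  [0, 0, 0, 3]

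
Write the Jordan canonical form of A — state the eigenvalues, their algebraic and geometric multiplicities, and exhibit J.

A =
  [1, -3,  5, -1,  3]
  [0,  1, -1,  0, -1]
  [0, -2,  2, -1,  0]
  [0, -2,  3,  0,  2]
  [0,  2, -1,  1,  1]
J_3(1) ⊕ J_2(1)

The characteristic polynomial is
  det(x·I − A) = x^5 - 5*x^4 + 10*x^3 - 10*x^2 + 5*x - 1 = (x - 1)^5

Eigenvalues and multiplicities (the geometric multiplicity of λ is n − rank(A − λI), which equals the number of Jordan blocks for λ):
  λ = 1: algebraic multiplicity = 5, geometric multiplicity = 2

Determining the block sizes for each eigenvalue:
  λ = 1: with am = 5 and gm = 2, the partition is not yet determined (e.g. several partitions of 5 into 2 parts exist). Let N = A − (1)·I. Computing rank(N^1) = 3, rank(N^2) = 1, rank(N^3) = 0; the number of blocks of size ≥ j is rank(N^{j−1}) − rank(N^j), giving [2, 2, 1]. So we have 1 block(s) of size 3, 1 block(s) of size 2 → block sizes [3, 2]

Assembling the blocks gives a Jordan form
J =
  [1, 1, 0, 0, 0]
  [0, 1, 1, 0, 0]
  [0, 0, 1, 0, 0]
  [0, 0, 0, 1, 1]
  [0, 0, 0, 0, 1]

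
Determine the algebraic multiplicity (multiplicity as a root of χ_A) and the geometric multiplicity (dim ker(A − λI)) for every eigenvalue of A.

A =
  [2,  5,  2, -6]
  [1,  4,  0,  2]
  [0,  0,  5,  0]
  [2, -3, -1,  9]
λ = 5: alg = 4, geom = 2

Step 1 — factor the characteristic polynomial to read off the algebraic multiplicities:
  χ_A(x) = (x - 5)^4

Step 2 — compute geometric multiplicities via the rank-nullity identity g(λ) = n − rank(A − λI):
  rank(A − (5)·I) = 2, so dim ker(A − (5)·I) = n − 2 = 2

Summary:
  λ = 5: algebraic multiplicity = 4, geometric multiplicity = 2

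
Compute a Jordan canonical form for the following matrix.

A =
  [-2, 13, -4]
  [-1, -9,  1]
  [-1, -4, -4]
J_3(-5)

The characteristic polynomial is
  det(x·I − A) = x^3 + 15*x^2 + 75*x + 125 = (x + 5)^3

Eigenvalues and multiplicities (the geometric multiplicity of λ is n − rank(A − λI), which equals the number of Jordan blocks for λ):
  λ = -5: algebraic multiplicity = 3, geometric multiplicity = 1

Determining the block sizes for each eigenvalue:
  λ = -5: one block (gm = 1), so the single block has size am = 3 → block sizes [3]

Assembling the blocks gives a Jordan form
J =
  [-5,  1,  0]
  [ 0, -5,  1]
  [ 0,  0, -5]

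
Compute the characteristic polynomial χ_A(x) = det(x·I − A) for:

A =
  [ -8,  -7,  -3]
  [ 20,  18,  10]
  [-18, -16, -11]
x^3 + x^2 - 8*x - 12

Expanding det(x·I − A) (e.g. by cofactor expansion or by noting that A is similar to its Jordan form J, which has the same characteristic polynomial as A) gives
  χ_A(x) = x^3 + x^2 - 8*x - 12
which factors as (x - 3)*(x + 2)^2. The eigenvalues (with algebraic multiplicities) are λ = -2 with multiplicity 2, λ = 3 with multiplicity 1.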